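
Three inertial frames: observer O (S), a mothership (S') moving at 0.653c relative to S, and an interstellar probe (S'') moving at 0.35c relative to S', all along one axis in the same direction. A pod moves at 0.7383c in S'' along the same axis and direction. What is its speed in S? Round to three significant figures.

Apply u = (u'+v)/(1+u'v) twice. Pod in the mothership frame: (0.7383+0.35)/(1+0.7383·0.35) = 1.0883/1.258405 = 0.86482c.
That velocity, transformed to the rest frame of observer O: (0.86482+0.653)/(1+0.86482·0.653) = 1.51782/1.56472746 = 0.97002c.

0.970c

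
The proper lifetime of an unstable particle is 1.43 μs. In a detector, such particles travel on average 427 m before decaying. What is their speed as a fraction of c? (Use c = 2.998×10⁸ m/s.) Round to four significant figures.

0.7057c

Let x = d/(cτ) = 427.0 m / (2.998×10⁸ m/s × 1.430×10^-6 s) = 0.996. Since d = βγcτ, x = βγ = β/√(1−β²).
Solving: β² = x²/(1+x²) = 0.992016/1.992016 = 0.497996, so β = 0.7057.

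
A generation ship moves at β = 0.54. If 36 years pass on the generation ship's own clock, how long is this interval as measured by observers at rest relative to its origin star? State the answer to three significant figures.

42.8 years

Lorentz factor: γ = (1 − 0.2916)^(−1/2) = 1.1881.
The onboard clock measures proper time, so the interval in the rest frame of its origin star is dilated: Δt = γ·Δτ = 1.1881 × 36 years = 42.8 years.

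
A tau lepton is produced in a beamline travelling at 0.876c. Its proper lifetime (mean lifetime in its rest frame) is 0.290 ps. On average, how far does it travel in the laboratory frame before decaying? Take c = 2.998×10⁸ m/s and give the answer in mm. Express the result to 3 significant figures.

γ = 1/√(1 − β²) = 1/√(1 − 0.767376) = 1/√0.232624 = 1/0.482311 = 2.0734.
Lab-frame lifetime: Δt = γτ = 2.0734 × 0.290 ps = 0.60129 ps.
Distance: d = vΔt = 0.876 × 2.998×10⁸ m/s × 6.0129×10^-13 s = 1.58×10^-4 m = 0.158 mm.

0.158 mm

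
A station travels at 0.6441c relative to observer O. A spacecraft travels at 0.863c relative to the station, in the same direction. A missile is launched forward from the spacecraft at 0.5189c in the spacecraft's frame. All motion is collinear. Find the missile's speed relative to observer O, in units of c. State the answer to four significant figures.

0.9900c

First combine the missile and spacecraft (S''→S'): u₁ = (0.5189 + 0.863)/(1 + 0.5189×0.863) = 1.3819/1.4478107 = 0.95448.
Then combine with the station (S'→S): u = (0.95448 + 0.6441)/(1 + 0.95448×0.6441) = 1.59858/1.614780568 = 0.98997.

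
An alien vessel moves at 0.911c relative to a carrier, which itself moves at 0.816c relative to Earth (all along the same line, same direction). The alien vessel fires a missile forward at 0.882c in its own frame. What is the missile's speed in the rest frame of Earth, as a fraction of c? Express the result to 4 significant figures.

Apply u = (u'+v)/(1+u'v) twice. Missile in the carrier frame: (0.882+0.911)/(1+0.882·0.911) = 1.793/1.803502 = 0.99418c.
That velocity, transformed to the rest frame of Earth: (0.99418+0.816)/(1+0.99418·0.816) = 1.81018/1.81125088 = 0.99941c.

0.9994c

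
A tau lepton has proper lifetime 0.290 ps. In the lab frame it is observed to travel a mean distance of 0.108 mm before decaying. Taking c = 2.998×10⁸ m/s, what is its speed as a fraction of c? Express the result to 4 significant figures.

Let x = d/(cτ) = 1.080×10^-4 m / (2.998×10⁸ m/s × 2.900×10^-13 s) = 1.2422. Since d = βγcτ, x = βγ = β/√(1−β²).
Solving: β² = x²/(1+x²) = 1.54306/2.54306 = 0.606773, so β = 0.7790.

0.7790c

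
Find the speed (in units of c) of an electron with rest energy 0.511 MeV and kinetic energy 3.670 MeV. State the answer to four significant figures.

γ = 1 + K/(mc²) = 1 + 3.670/0.511 = 8.182.
β = √(1 − 1/γ²) = √(1 − 0.0149376) = √0.9850624 = 0.9925.

0.9925c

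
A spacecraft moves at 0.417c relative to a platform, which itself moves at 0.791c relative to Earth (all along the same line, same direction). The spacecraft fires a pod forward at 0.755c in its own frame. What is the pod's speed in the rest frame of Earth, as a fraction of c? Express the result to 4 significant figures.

Apply u = (u'+v)/(1+u'v) twice. Pod in the platform frame: (0.755+0.417)/(1+0.755·0.417) = 1.172/1.314835 = 0.89137c.
That velocity, transformed to the rest frame of Earth: (0.89137+0.791)/(1+0.89137·0.791) = 1.68237/1.70507367 = 0.98668c.

0.9867c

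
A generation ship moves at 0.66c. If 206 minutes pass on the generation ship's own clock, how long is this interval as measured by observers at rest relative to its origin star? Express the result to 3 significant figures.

With β = 0.66, γ = 1/√(1 − 0.66²) = 1/√0.5644 = 1.3311.
Time dilation: Δt = γ·Δτ = 1.3311 × 206 = 274 minutes.

274 minutes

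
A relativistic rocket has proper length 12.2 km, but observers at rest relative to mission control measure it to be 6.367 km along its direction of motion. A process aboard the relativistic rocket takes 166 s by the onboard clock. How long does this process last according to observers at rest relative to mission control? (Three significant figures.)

From L = L₀/γ: γ = 12.2/6.367 = 1.91613.
Δt = γΔτ = 1.91613 × 166 = 318 s.

318 s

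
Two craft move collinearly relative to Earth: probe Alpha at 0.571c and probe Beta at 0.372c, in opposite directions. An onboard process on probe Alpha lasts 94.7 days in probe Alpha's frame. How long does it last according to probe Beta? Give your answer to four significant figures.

Speed of probe Alpha in probe Beta's frame: u = (v_A + v_B)/(1 + v_A v_B/c²) = (0.571 + 0.372)/(1 + 0.571×0.372) = 0.943/1.212412 = 0.77779; |u| = 0.77779c.
γ for this relative speed: γ = 1/√(1 − 0.604957) = 1.591.
The clock on probe Alpha records proper time, so probe Beta measures Δt = γΔτ = 1.591 × 94.7 = 150.7 days.

150.7 days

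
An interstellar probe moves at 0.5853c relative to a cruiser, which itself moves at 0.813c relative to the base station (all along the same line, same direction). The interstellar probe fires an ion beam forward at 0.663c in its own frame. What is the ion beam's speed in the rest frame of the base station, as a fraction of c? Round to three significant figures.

0.989c

First combine the ion beam and interstellar probe (S''→S'): u₁ = (0.663 + 0.5853)/(1 + 0.663×0.5853) = 1.2483/1.3880539 = 0.89932.
Then combine with the cruiser (S'→S): u = (0.89932 + 0.813)/(1 + 0.89932×0.813) = 1.71232/1.73114716 = 0.98912.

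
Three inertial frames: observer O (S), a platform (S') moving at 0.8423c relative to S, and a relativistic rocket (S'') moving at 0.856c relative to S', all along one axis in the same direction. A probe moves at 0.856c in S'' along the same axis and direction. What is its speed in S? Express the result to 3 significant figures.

Compose velocities in two stages. Stage 1 (into S'): u₁ = (0.856+0.856)/(1+0.856×0.856) = 0.98803.
Stage 2 (into S): u = (0.98803+0.8423)/(1+0.98803×0.8423) = 0.99897, so the speed is 0.999c.

0.999c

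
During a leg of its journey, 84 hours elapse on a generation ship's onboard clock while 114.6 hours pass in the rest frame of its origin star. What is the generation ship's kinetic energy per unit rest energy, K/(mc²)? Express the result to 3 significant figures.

0.364

The time-dilation ratio gives γ = 114.6/84 = 1.36429.
K/(mc²) = γ − 1 = 1.36429 − 1 = 0.364.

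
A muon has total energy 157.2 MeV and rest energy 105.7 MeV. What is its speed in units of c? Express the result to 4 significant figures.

0.7402c

γ = E/(mc²) = 157.2/105.7 = 1.4872.
β = √(1 − 1/γ²) = √(1 − 0.452128) = √0.547872 = 0.7402.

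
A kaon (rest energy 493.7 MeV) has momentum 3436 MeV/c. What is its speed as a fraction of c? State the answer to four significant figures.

0.9898c

pc/(mc²) = 3436/493.7 = 6.9597 = βγ = β/√(1−β²).
So β² = x²/(1 + x²) with x = 6.9597: x² = 48.4374, β² = 48.4374/49.4374 = 0.979772, β = 0.9898.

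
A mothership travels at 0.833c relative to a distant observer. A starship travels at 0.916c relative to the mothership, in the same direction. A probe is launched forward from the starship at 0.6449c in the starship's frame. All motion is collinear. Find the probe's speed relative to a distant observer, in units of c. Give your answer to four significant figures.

0.9983c

Apply u = (u'+v)/(1+u'v) twice. Probe in the mothership frame: (0.6449+0.916)/(1+0.6449·0.916) = 1.5609/1.5907284 = 0.98125c.
That velocity, transformed to the rest frame of a distant observer: (0.98125+0.833)/(1+0.98125·0.833) = 1.81425/1.81738125 = 0.99828c.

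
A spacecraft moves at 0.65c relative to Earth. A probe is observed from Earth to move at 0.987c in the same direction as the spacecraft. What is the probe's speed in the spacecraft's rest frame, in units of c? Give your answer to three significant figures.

0.940c

Transform to the spacecraft's frame: u' = (u − v)/(1 − uv/c²).
u' = (0.987 − 0.65)/(1 − 0.987×0.65) = 0.337/0.35845 = 0.94016.
Speed in the spacecraft's frame: 0.940c (in the same direction).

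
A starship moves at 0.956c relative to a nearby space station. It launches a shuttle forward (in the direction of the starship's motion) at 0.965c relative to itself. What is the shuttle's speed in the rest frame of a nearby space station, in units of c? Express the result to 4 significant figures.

0.9992c

In units of c, u = (u' + v)/(1 + u'v) with u' = 0.965 and v = 0.956.
Numerator: 0.965 + 0.956 = 1.921. Denominator: 1 + (0.965)(0.956) = 1.92254.
u = 1.921/1.92254 = 0.9992, so the speed is 0.9992c.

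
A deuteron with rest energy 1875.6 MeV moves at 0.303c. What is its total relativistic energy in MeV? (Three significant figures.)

Lorentz factor: γ = (1 − 0.091809)^(−1/2) = 1.0493.
Total energy: E = γmc² = 1.0493 × 1875.6 MeV = 1970 MeV.

1970 MeV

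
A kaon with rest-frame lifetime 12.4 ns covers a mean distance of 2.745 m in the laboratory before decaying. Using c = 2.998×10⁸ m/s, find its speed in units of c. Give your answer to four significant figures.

0.5940c

Let x = d/(cτ) = 2.745 m / (2.998×10⁸ m/s × 1.240×10^-8 s) = 0.7384. Since d = βγcτ, x = βγ = β/√(1−β²).
Solving: β² = x²/(1+x²) = 0.545235/1.545235 = 0.352849, so β = 0.5940.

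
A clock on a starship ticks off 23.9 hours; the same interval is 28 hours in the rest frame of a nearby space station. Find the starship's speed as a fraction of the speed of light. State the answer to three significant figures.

γ = Δt/Δτ = 28/23.9 = 1.1715.
β = √(1 − 1/γ²) = √(1 − 0.728644) = √0.271356 = 0.521.

0.521c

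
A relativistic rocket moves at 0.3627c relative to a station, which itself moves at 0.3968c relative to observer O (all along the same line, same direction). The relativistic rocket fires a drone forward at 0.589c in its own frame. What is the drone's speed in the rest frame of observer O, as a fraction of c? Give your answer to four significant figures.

0.9007c

Compose velocities in two stages. Stage 1 (into S'): u₁ = (0.589+0.3627)/(1+0.589×0.3627) = 0.78418.
Stage 2 (into S): u = (0.78418+0.3968)/(1+0.78418×0.3968) = 0.90071, so the speed is 0.9007c.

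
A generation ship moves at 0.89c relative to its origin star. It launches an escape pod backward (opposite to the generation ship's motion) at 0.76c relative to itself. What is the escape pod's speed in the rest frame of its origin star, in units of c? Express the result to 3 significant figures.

In units of c, u = (u' + v)/(1 + u'v) with u' = −0.76 and v = 0.89.
Numerator: −0.76 + 0.89 = 0.13. Denominator: 1 + (−0.76)(0.89) = 0.3236.
u = 0.13/0.3236 = 0.40173, so the speed is 0.402c.

0.402c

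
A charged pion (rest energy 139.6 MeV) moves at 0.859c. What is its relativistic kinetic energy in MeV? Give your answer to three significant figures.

With β = 0.859, γ = 1/√(1 − 0.859²) = 1/√0.262119 = 1.95322.
Kinetic energy: K = (γ − 1)mc² = (1.95322 − 1) × 139.6 MeV = 0.95322 × 139.6 = 133 MeV.

133 MeV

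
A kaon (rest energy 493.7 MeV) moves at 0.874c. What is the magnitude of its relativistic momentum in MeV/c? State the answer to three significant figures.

With β = 0.874, γ = 1/√(1 − 0.874²) = 1/√0.236124 = 2.0579.
Momentum: p = γβ·mc = 2.0579 × 0.874 × 493.7 MeV/c = 888 MeV/c.

888 MeV/c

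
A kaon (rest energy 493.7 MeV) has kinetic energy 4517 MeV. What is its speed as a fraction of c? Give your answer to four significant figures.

0.9951c

K = (γ−1)mc², so γ = 1 + 4517/493.7 = 10.149.
Then v/c = √(1 − γ⁻²) = √(1 − 0.00970853) = √0.99029147 = 0.9951.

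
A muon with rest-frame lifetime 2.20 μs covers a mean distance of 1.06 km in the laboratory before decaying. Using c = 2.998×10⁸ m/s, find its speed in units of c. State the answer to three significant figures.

0.849c

d = βγcτ ⇒ βγ = d/(cτ) = 1060 m / (659.56 m) = 1.6071.
β = (βγ)/√(1+(βγ)²) = 1.6071/√3.58277 = 0.849.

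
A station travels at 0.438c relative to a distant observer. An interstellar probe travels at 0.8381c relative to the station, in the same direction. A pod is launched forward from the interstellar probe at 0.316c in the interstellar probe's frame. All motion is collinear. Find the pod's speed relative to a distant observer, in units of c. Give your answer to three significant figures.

First combine the pod and interstellar probe (S''→S'): u₁ = (0.316 + 0.8381)/(1 + 0.316×0.8381) = 1.1541/1.2648396 = 0.91245.
Then combine with the station (S'→S): u = (0.91245 + 0.438)/(1 + 0.91245×0.438) = 1.35045/1.3996531 = 0.96485.

0.965c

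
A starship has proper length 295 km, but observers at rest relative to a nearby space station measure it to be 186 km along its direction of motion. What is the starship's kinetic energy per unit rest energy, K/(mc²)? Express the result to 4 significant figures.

0.5860

Length contraction gives γ = L₀/L = 295/186 = 1.58602.
Since K = (γ−1)mc², K/(mc²) = 1.58602 − 1 = 0.5860.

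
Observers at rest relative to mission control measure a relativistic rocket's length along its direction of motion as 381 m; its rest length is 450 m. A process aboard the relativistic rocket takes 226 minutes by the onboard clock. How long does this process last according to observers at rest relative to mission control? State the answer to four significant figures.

266.9 minutes

Length contraction gives γ = L₀/L = 450/381 = 1.1811.
The same γ dilates the second interval: 1.1811 × 226 minutes = 266.9 minutes.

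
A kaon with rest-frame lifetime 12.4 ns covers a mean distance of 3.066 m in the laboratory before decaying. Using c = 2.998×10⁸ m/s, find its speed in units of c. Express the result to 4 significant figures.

d = βγcτ ⇒ βγ = d/(cτ) = 3.066 m / (3.71752 m) = 0.82474.
β = (βγ)/√(1+(βγ)²) = 0.82474/√1.680196 = 0.6363.

0.6363c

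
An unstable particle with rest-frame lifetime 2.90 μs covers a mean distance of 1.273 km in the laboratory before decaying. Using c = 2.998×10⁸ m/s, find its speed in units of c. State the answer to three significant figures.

d = βγcτ ⇒ βγ = d/(cτ) = 1273 m / (869.42 m) = 1.4642.
β = (βγ)/√(1+(βγ)²) = 1.4642/√3.14388 = 0.826.

0.826c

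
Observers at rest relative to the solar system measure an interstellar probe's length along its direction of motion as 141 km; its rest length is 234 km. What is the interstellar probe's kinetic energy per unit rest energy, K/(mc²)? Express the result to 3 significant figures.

Length contraction gives γ = L₀/L = 234/141 = 1.65957.
Since K = (γ−1)mc², K/(mc²) = 1.65957 − 1 = 0.660.

0.660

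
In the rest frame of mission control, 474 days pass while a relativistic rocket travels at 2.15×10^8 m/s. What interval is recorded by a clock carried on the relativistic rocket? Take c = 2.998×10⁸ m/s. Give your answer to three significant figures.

330 days

β = v/c = (2.15×10^8 m/s)/(2.998×10⁸ m/s) = 0.717145.
With β = 0.717145, γ = 1/√(1 − 0.717145²) = 1/√0.485703 = 1.4349.
The relativistic rocket's clock runs slow as seen from mission control, so Δτ = Δt/γ = 474/1.4349 = 330 days.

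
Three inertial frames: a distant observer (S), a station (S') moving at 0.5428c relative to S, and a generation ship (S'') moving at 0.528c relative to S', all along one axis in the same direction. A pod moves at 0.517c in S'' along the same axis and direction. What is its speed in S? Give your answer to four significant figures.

0.9434c

First combine the pod and generation ship (S''→S'): u₁ = (0.517 + 0.528)/(1 + 0.517×0.528) = 1.045/1.272976 = 0.82091.
Then combine with the station (S'→S): u = (0.82091 + 0.5428)/(1 + 0.82091×0.5428) = 1.36371/1.445589948 = 0.94336.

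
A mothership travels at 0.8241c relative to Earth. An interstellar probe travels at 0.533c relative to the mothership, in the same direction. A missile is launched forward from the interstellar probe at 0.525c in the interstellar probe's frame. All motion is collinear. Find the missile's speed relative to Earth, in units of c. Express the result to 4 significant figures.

Compose velocities in two stages. Stage 1 (into S'): u₁ = (0.525+0.533)/(1+0.525×0.533) = 0.82668.
Stage 2 (into S): u = (0.82668+0.8241)/(1+0.82668×0.8241) = 0.98187, so the speed is 0.9819c.

0.9819c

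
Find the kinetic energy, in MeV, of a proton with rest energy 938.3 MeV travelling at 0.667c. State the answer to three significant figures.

321 MeV

β² = 0.444889, so γ = 1/√0.555111 = 1.34218.
Kinetic energy: K = (γ − 1)mc² = (1.34218 − 1) × 938.3 MeV = 0.34218 × 938.3 = 321 MeV.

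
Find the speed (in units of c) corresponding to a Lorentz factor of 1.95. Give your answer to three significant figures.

0.858c

β = √(1 − 1/γ²) = √(1 − 1/3.8025) = √0.737015 = 0.858.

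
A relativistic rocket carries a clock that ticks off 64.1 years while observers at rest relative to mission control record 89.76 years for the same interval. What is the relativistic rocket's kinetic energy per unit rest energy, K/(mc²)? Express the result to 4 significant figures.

0.4003

From Δt = γΔτ: γ = 89.76/64.1 = 1.40031.
K/(mc²) = γ − 1 = 1.40031 − 1 = 0.4003.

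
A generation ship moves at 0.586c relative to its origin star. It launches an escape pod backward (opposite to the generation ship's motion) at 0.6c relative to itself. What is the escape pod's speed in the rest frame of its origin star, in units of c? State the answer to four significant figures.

Relativistic velocity addition: u = (u' + v)/(1 + u'v/c²), with u' = −0.6c and v = 0.586c.
Numerator: −0.6 + 0.586 = −0.014. Denominator: 1 + (−0.6)(0.586) = 0.6484.
u = −0.014/0.6484 = −0.021592, so the speed is 0.02159c.

0.02159c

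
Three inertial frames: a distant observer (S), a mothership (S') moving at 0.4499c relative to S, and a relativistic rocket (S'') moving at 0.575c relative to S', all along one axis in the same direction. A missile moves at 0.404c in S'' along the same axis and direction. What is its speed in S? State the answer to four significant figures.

Compose velocities in two stages. Stage 1 (into S'): u₁ = (0.404+0.575)/(1+0.404×0.575) = 0.79445.
Stage 2 (into S): u = (0.79445+0.4499)/(1+0.79445×0.4499) = 0.9167, so the speed is 0.9167c.

0.9167c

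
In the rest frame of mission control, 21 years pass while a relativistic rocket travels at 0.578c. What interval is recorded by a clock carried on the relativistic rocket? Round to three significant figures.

γ = 1/√(1 − β²) = 1/√(1 − 0.334084) = 1/√0.665916 = 1/0.816037 = 1.2254.
The relativistic rocket's clock runs slow as seen from mission control, so Δτ = Δt/γ = 21/1.2254 = 17.1 years.

17.1 years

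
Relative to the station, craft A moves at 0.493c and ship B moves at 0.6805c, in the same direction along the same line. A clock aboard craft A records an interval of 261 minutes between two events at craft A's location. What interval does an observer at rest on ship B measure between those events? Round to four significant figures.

The velocity of craft A relative to ship B is (0.493 − 0.6805)c / (1 − 0.493×0.6805) = −0.28216c; relative speed 0.28216c.
γ for this relative speed: γ = 1/√(1 − 0.0796143) = 1.0424.
The clock on craft A records proper time, so ship B measures Δt = γΔτ = 1.0424 × 261 = 272.1 minutes.

272.1 minutes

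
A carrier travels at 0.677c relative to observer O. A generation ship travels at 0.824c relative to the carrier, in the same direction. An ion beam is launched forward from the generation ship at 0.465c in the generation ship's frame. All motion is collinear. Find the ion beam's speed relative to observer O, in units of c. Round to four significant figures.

Compose velocities in two stages. Stage 1 (into S'): u₁ = (0.465+0.824)/(1+0.465×0.824) = 0.93192.
Stage 2 (into S): u = (0.93192+0.677)/(1+0.93192×0.677) = 0.98652, so the speed is 0.9865c.

0.9865c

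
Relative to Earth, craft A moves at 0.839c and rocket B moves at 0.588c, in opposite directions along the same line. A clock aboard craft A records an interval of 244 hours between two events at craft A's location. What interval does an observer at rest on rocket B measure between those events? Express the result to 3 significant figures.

828 hours

Speed of craft A in rocket B's frame: u = (v_A + v_B)/(1 + v_A v_B/c²) = (0.839 + 0.588)/(1 + 0.839×0.588) = 1.427/1.493332 = 0.95558; |u| = 0.95558c.
γ for this relative speed: γ = 1/√(1 − 0.913133) = 3.3929.
Craft A's interval is proper; time dilation gives Δt_B = γΔτ = 3.3929 × 244 hours = 828 hours.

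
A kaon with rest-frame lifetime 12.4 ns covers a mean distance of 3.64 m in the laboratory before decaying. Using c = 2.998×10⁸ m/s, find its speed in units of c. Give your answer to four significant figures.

Let x = d/(cτ) = 3.640 m / (2.998×10⁸ m/s × 1.240×10^-8 s) = 0.97915. Since d = βγcτ, x = βγ = β/√(1−β²).
Solving: β² = x²/(1+x²) = 0.958735/1.958735 = 0.489466, so β = 0.6996.

0.6996c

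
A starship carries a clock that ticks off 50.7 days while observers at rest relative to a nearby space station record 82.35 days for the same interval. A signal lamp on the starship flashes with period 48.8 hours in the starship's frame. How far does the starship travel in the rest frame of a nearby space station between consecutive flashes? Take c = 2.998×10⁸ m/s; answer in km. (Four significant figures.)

γ = Δt/Δτ = 82.35/50.7 = 1.62426.
β = √(1 − 1/γ²) = 0.78801. Lab-frame period = γτ = 1.62426×48.8 hours = 79.264 hours. Distance = βc × γτ = 0.78801 × 2.998×10⁸ m/s × 285350.4 s = 6.7413×10^13 m = 6.741×10^10 km.

6.741×10^10 km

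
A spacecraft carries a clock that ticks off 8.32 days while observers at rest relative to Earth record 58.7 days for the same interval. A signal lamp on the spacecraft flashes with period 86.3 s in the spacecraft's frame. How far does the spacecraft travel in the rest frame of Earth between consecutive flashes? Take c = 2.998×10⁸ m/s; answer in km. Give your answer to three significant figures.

1.81×10^8 km

The time-dilation ratio gives γ = 58.7/8.32 = 7.05529.
β = √(1 − 1/γ²) = 0.9899. Lab-frame period = γτ = 7.05529×86.3 s = 608.87 s. Distance = βc × γτ = 0.9899 × 2.998×10⁸ m/s × 608.87 s = 1.8070×10^11 m = 1.81×10^8 km.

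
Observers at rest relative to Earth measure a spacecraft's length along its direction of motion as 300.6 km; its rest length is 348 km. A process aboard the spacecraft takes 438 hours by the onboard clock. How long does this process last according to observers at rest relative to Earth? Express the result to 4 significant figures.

507.1 hours

γ = L₀/L = 348/300.6 = 1.15768.
Δt = γΔτ = 1.15768 × 438 = 507.1 hours.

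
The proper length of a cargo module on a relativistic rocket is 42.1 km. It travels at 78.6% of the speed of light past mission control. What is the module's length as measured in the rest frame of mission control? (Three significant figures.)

26.0 km

γ = 1/√(1 − β²) = 1/√(1 − 0.617796) = 1/√0.382204 = 1/0.618226 = 1.6175.
Along the direction of motion the measured length is L₀/γ = 42.1/1.6175 = 26.0 km.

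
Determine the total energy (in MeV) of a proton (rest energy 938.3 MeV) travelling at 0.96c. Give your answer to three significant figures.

3350 MeV

γ = 1/√(1 − β²) = 1/√(1 − 0.9216) = 1/√0.0784 = 1/0.28 = 3.5714.
Total energy: E = γmc² = 3.5714 × 938.3 MeV = 3350 MeV.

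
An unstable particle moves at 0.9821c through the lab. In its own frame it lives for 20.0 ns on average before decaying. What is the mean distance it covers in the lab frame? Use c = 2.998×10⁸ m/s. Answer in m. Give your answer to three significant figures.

31.3 m

With β = 0.9821, γ = 1/√(1 − 0.9821²) = 1/√0.03547959 = 5.309.
Lab-frame lifetime: Δt = γτ = 5.309 × 20.0 ns = 106.18 ns.
Distance: d = vΔt = 0.9821 × 2.998×10⁸ m/s × 1.0618×10^-7 s = 31.3 m.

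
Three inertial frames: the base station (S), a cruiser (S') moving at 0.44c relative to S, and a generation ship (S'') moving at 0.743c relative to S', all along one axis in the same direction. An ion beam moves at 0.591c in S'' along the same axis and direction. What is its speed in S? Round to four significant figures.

Compose velocities in two stages. Stage 1 (into S'): u₁ = (0.591+0.743)/(1+0.591×0.743) = 0.92696.
Stage 2 (into S): u = (0.92696+0.44)/(1+0.92696×0.44) = 0.97095, so the speed is 0.9709c.

0.9709c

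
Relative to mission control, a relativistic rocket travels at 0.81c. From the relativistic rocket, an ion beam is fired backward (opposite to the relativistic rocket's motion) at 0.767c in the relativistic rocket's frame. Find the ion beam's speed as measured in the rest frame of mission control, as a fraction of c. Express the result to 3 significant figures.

Relativistic velocity addition: u = (u' + v)/(1 + u'v/c²), with u' = −0.767c and v = 0.81c.
Numerator: −0.767 + 0.81 = 0.043. Denominator: 1 + (−0.767)(0.81) = 0.37873.
u = 0.043/0.37873 = 0.11354, so the speed is 0.114c.

0.114c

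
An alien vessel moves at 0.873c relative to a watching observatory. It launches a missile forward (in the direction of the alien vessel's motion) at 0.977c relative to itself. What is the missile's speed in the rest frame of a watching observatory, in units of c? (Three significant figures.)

0.998c

In units of c, u = (u' + v)/(1 + u'v) with u' = 0.977 and v = 0.873.
Numerator: 0.977 + 0.873 = 1.85. Denominator: 1 + (0.977)(0.873) = 1.852921.
u = 1.85/1.852921 = 0.99842, so the speed is 0.998c.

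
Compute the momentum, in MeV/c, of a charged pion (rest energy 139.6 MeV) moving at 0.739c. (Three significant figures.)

With β = 0.739, γ = 1/√(1 − 0.739²) = 1/√0.453879 = 1.4843.
Momentum: p = γβ·mc = 1.4843 × 0.739 × 139.6 MeV/c = 153 MeV/c.

153 MeV/c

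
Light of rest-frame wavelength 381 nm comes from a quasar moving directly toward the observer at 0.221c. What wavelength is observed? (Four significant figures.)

Relativistic Doppler for wavelength: λ_obs = λ_src · √((1−β)/(1+β)).
With β = 0.221: factor = √(0.779/1.221) = 0.79875.
λ_obs = 381 × 0.79875 = 304.3 nm.

304.3 nm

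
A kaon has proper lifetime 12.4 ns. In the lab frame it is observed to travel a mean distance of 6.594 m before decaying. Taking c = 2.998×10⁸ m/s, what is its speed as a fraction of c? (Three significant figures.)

d = βγcτ ⇒ βγ = d/(cτ) = 6.594 m / (3.71752 m) = 1.7738.
β = (βγ)/√(1+(βγ)²) = 1.7738/√4.14637 = 0.871.

0.871c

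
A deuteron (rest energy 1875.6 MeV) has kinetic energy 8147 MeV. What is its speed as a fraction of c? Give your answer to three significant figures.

0.982c

K = (γ−1)mc², so γ = 1 + 8147/1875.6 = 5.3437.
Then v/c = √(1 − γ⁻²) = √(1 − 0.03502) = √0.96498 = 0.982.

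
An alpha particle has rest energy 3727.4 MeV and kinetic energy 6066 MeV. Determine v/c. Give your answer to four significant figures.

0.9247

K = (γ−1)mc², so γ = 1 + 6066/3727.4 = 2.6274.
Then v/c = √(1 − γ⁻²) = √(1 − 0.14486) = √0.85514 = 0.9247.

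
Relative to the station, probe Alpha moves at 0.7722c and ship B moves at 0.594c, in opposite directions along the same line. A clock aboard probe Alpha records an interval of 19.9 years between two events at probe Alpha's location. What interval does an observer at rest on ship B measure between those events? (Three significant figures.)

56.8 years

Speed of probe Alpha in ship B's frame: u = (v_A + v_B)/(1 + v_A v_B/c²) = (0.7722 + 0.594)/(1 + 0.7722×0.594) = 1.3662/1.4586868 = 0.9366; |u| = 0.9366c.
γ for this relative speed: γ = 1/√(1 − 0.87722) = 2.8539.
Probe Alpha's interval is proper; time dilation gives Δt_B = γΔτ = 2.8539 × 19.9 years = 56.8 years.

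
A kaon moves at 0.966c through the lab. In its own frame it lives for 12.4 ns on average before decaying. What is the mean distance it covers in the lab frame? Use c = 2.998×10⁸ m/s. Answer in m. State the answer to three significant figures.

13.9 m

Lorentz factor: γ = (1 − 0.933156)^(−1/2) = 3.8678.
Lab-frame lifetime: Δt = γτ = 3.8678 × 12.4 ns = 47.961 ns.
Distance: d = vΔt = 0.966 × 2.998×10⁸ m/s × 4.7961×10^-8 s = 13.9 m.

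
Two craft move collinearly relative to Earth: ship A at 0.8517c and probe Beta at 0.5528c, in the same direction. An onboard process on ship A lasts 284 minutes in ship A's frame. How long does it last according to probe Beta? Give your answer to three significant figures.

344 minutes

The velocity of ship A relative to probe Beta is (0.8517 − 0.5528)c / (1 − 0.8517×0.5528) = 0.56484c; relative speed 0.56484c.
At |u| = 0.56484c, γ = (1 − 0.319044)^(−1/2) = 1.2118.
Ship A's interval is proper; time dilation gives Δt_B = γΔτ = 1.2118 × 284 minutes = 344 minutes.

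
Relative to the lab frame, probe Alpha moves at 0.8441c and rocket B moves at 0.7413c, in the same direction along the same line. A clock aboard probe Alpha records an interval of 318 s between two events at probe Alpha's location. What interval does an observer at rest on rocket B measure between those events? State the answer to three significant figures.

Transform probe Alpha's velocity into rocket B's frame: (0.8441 − 0.7413)/(1 − 0.8441·0.7413) = 0.1028/0.37426867, so the relative speed is 0.27467c.
γ for this relative speed: γ = 1/√(1 − 0.0754436) = 1.04.
Probe Alpha's interval is proper; time dilation gives Δt_B = γΔτ = 1.04 × 318 s = 331 s.

331 s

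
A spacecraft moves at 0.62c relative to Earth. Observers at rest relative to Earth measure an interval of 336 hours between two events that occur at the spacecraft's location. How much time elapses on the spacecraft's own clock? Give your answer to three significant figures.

β² = 0.3844, so γ = 1/√0.6156 = 1.2745.
The spacecraft's clock runs slow as seen from Earth, so Δτ = Δt/γ = 336/1.2745 = 264 hours.

264 hours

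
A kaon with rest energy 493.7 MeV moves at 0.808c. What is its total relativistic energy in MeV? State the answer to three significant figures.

With β = 0.808, γ = 1/√(1 − 0.808²) = 1/√0.347136 = 1.6973.
Total energy: E = γmc² = 1.6973 × 493.7 MeV = 838 MeV.

838 MeV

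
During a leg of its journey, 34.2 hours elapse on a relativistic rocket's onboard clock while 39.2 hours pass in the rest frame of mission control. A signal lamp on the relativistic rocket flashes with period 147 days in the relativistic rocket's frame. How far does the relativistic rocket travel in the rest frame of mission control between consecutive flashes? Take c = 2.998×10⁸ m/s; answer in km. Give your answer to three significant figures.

The time-dilation ratio gives γ = 39.2/34.2 = 1.1462.
β = √(1 − 1/γ²) = 0.48871. Lab-frame period = γτ = 1.1462×147 days = 168.49 days. Distance = βc × γτ = 0.48871 × 2.998×10⁸ m/s × 14557536 s = 2.1329×10^15 m = 2.13×10^12 km.

2.13×10^12 km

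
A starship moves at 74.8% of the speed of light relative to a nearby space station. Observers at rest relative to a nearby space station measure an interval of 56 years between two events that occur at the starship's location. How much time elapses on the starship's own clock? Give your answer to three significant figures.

37.2 years

Lorentz factor: γ = (1 − 0.559504)^(−1/2) = 1.5067.
The moving clock records proper time: Δτ = Δt/γ = 56/1.5067 = 37.2 years.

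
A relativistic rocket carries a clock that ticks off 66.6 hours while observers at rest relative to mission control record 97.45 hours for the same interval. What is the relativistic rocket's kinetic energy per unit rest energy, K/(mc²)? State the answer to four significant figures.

0.4632

The time-dilation ratio gives γ = 97.45/66.6 = 1.46321.
Since K = (γ−1)mc², K/(mc²) = 1.46321 − 1 = 0.4632.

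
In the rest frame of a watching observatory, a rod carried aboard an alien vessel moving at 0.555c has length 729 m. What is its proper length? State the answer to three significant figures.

γ = 1/√(1 − β²) = 1/√(1 − 0.308025) = 1/√0.691975 = 1/0.83185 = 1.2021.
Proper length: L₀ = γ·L = 1.2021 × 729 = 876 m.

876 m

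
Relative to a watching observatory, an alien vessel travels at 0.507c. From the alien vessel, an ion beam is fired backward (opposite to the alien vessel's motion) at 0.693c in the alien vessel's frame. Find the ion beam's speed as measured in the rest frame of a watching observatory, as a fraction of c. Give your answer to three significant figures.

In units of c, u = (u' + v)/(1 + u'v) with u' = −0.693 and v = 0.507.
Numerator: −0.693 + 0.507 = −0.186. Denominator: 1 + (−0.693)(0.507) = 0.648649.
u = −0.186/0.648649 = −0.28675, so the speed is 0.287c.

0.287c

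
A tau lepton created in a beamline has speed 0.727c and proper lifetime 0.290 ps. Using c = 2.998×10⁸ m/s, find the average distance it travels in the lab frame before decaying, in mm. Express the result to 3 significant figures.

0.0921 mm

With β = 0.727, γ = 1/√(1 − 0.727²) = 1/√0.471471 = 1.4564.
Lab-frame lifetime: Δt = γτ = 1.4564 × 0.290 ps = 0.42236 ps.
Distance: d = vΔt = 0.727 × 2.998×10⁸ m/s × 4.2236×10^-13 s = 9.21×10^-5 m = 0.0921 mm.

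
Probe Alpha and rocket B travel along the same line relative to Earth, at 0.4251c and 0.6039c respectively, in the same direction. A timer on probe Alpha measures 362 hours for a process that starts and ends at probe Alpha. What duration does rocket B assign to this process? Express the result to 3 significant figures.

The velocity of probe Alpha relative to rocket B is (0.4251 − 0.6039)c / (1 − 0.4251×0.6039) = −0.24055c; relative speed 0.24055c.
γ for this relative speed: γ = 1/√(1 − 0.0578643) = 1.0303.
The clock on probe Alpha records proper time, so rocket B measures Δt = γΔτ = 1.0303 × 362 = 373 hours.

373 hours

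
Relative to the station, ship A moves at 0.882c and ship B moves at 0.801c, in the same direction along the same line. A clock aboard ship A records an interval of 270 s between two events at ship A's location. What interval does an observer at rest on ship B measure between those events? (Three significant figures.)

281 s

The velocity of ship A relative to ship B is (0.882 − 0.801)c / (1 − 0.882×0.801) = 0.27596c; relative speed 0.27596c.
At |u| = 0.27596c, γ = (1 − 0.0761539)^(−1/2) = 1.0404.
Ship A's interval is proper; time dilation gives Δt_B = γΔτ = 1.0404 × 270 s = 281 s.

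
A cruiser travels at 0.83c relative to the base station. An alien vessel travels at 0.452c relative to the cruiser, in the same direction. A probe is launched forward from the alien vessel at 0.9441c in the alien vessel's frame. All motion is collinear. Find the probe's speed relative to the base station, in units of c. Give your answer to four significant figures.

0.9980c

Apply u = (u'+v)/(1+u'v) twice. Probe in the cruiser frame: (0.9441+0.452)/(1+0.9441·0.452) = 1.3961/1.4267332 = 0.97853c.
That velocity, transformed to the rest frame of the base station: (0.97853+0.83)/(1+0.97853·0.83) = 1.80853/1.8121799 = 0.99799c.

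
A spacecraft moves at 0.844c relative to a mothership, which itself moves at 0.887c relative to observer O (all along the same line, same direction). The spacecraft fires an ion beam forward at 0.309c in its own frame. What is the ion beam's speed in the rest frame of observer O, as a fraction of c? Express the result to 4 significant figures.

0.9947c

First combine the ion beam and spacecraft (S''→S'): u₁ = (0.309 + 0.844)/(1 + 0.309×0.844) = 1.153/1.260796 = 0.9145.
Then combine with the mothership (S'→S): u = (0.9145 + 0.887)/(1 + 0.9145×0.887) = 1.8015/1.8111615 = 0.99467.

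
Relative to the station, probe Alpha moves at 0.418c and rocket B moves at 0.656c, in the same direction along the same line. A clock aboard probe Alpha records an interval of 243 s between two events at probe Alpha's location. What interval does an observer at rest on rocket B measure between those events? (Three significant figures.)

257 s

The velocity of probe Alpha relative to rocket B is (0.418 − 0.656)c / (1 − 0.418×0.656) = −0.32792c; relative speed 0.32792c.
γ for this relative speed: γ = 1/√(1 − 0.107532) = 1.0585.
The clock on probe Alpha records proper time, so rocket B measures Δt = γΔτ = 1.0585 × 243 = 257 s.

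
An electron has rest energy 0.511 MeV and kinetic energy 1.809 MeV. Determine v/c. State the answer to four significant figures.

K = (γ−1)mc², so γ = 1 + 1.809/0.511 = 4.5401.
Then v/c = √(1 − γ⁻²) = √(1 − 0.0485142) = √0.9514858 = 0.9754.

0.9754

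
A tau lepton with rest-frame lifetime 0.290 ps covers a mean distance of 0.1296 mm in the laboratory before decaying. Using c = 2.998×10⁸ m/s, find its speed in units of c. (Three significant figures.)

0.830c

d = βγcτ ⇒ βγ = d/(cτ) = 1.296×10^-4 m / (8.6942×10^-5 m) = 1.4906.
β = (βγ)/√(1+(βγ)²) = 1.4906/√3.22189 = 0.830.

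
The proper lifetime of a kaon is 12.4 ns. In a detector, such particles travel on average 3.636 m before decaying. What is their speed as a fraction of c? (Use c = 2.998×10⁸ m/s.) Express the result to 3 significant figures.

Lab distance = (lab lifetime)·v = γτ·βc, so βγ = d/(cτ) = 3.636/(2.998×10⁸ × 1.240×10^-8) = 0.97807.
With βγ = 0.97807: γ² = 1 + (βγ)² = 1.956621, and β = (βγ)/γ = 0.97807/1.39879 = 0.699.

0.699c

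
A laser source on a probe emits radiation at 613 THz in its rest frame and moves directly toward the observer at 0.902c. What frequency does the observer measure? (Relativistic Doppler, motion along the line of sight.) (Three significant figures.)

2700 THz

Relativistic Doppler (source moving toward): f_obs = f_src · √((1+β)/(1−β)).
With β = 0.902: factor = √(1.902/0.098) = 4.4055.
f_obs = 613 × 4.4055 = 2700 THz.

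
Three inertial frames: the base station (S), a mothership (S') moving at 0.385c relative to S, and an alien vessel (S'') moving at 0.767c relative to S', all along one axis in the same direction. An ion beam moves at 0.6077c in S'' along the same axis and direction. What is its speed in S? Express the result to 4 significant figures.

First combine the ion beam and alien vessel (S''→S'): u₁ = (0.6077 + 0.767)/(1 + 0.6077×0.767) = 1.3747/1.4661059 = 0.93765.
Then combine with the mothership (S'→S): u = (0.93765 + 0.385)/(1 + 0.93765×0.385) = 1.32265/1.36099525 = 0.97183.

0.9718c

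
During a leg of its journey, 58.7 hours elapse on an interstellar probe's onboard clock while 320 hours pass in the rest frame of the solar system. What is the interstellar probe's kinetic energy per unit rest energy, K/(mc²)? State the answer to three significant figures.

From Δt = γΔτ: γ = 320/58.7 = 5.45145.
K/(mc²) = γ − 1 = 5.45145 − 1 = 4.45.

4.45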